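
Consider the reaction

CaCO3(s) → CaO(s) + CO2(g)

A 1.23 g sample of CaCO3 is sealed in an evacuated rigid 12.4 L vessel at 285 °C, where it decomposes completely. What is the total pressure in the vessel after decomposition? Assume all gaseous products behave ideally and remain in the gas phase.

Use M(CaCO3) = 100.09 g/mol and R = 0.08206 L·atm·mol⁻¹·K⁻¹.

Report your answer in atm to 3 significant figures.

n(CaCO3) = 1.23 / 100.09 = 0.01229 mol
n(gas produced) = (1/1) × 0.01229 = 0.01229 mol
P = nRT/V = 0.01229 × 0.08206 × 558.15 / 12.4 = 0.04540 atm

0.0454 atm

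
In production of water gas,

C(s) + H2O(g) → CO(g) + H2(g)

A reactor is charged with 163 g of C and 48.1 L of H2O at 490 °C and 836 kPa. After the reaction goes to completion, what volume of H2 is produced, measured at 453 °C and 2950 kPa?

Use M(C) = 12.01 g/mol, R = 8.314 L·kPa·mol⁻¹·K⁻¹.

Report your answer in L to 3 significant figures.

n(C) = 163 / 12.01 = 13.57 mol
n(H2O) = PV/RT = (836 × 48.1) / (8.314 × 763.15) = 6.338 mol
For 13.57 mol C, stoichiometry requires (1/1) × 13.57 = 13.57 mol H2O; 6.338 mol is available, so H2O is limiting.
n(H2) = (1/1) × 6.338 = 6.338 mol
V(H2) = nRT/P = 6.338 × 8.314 × 726.15 / 2950 = 12.97 L

13.0 L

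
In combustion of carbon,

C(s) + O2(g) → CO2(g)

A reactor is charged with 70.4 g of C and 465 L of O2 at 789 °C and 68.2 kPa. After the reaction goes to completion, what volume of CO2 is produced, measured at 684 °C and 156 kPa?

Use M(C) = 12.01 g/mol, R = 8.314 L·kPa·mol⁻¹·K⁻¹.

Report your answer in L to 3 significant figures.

n(C) = 70.4 / 12.01 = 5.862 mol
n(O2) = PV/RT = (68.2 × 465) / (8.314 × 1062.15) = 3.591 mol
For 5.862 mol C, stoichiometry requires (1/1) × 5.862 = 5.862 mol O2; 3.591 mol is available, so O2 is limiting.
n(CO2) = (1/1) × 3.591 = 3.591 mol
V(CO2) = nRT/P = 3.591 × 8.314 × 957.15 / 156 = 183.2 L

183 L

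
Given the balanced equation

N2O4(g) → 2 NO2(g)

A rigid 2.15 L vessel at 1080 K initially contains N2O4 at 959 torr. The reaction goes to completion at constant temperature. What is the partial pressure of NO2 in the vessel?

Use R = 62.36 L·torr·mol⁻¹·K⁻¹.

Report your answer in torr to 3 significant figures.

n(N2O4)₀ = PV/RT = (959 × 2.15) / (62.36 × 1080) = 0.03061 mol
n(NO2) = (2/1) × 0.03061 = 0.06122 mol
P(NO2) = nRT/V = 0.06122 × 62.36 × 1080 / 2.15 = 1918 torr

1920 torr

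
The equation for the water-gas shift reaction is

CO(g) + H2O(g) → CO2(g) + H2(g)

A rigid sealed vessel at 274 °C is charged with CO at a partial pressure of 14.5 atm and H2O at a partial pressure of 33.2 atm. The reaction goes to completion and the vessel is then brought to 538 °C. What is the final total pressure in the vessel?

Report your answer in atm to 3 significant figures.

With V and T fixed, P_i ∝ n_i, so the mole ratios apply directly to partial pressures at 274 °C.
P(H2O) required for 14.5 atm of CO = (1/1) × 14.5 = 14.50 atm; available 33.2 atm, so CO is limiting.
P(H2O) remaining = 33.2 − (1/1) × 14.5 = 18.70 atm
P(gaseous products) = (1+1)/1 × 14.5 = 29.00 atm
P_total at 274 °C = 18.70 + 29.00 = 47.70 atm
Scaling to 538 °C: P = 47.70 × 811.15/547.15 = 70.72 atm

70.7 atm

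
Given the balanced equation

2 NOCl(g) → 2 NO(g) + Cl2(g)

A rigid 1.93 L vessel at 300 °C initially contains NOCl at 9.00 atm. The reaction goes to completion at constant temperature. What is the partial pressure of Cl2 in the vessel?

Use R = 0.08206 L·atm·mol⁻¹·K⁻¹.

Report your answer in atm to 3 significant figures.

n(NOCl)₀ = PV/RT = (9.00 × 1.93) / (0.08206 × 573.15) = 0.3693 mol
n(Cl2) = (1/2) × 0.3693 = 0.1847 mol
P(Cl2) = nRT/V = 0.1847 × 0.08206 × 573.15 / 1.93 = 4.501 atm

4.50 atm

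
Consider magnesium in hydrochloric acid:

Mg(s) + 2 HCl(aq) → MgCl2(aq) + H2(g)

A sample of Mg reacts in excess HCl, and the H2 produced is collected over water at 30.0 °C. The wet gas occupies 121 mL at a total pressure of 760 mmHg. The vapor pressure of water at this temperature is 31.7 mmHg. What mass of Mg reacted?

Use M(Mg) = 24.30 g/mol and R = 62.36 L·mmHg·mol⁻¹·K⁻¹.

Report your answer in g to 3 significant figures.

P(H2) = 760 − 31.7 = 728.3 mmHg
n(H2) = PV/RT = (728.3 × 0.1210) / (62.36 × 303.15) = 0.004662 mol
n(Mg) = (1/1) × 0.004662 = 0.004662 mol
m(Mg) = 0.004662 × 24.30 = 0.1133 g

0.113 g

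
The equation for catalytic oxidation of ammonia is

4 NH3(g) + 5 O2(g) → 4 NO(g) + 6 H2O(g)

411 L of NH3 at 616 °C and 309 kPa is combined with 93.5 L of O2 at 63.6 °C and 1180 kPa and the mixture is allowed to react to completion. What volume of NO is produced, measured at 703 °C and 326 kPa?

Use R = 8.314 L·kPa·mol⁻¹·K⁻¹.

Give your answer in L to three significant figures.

n(NH3) = PV/RT = (309 × 411) / (8.314 × 889.15) = 17.18 mol
n(O2) = PV/RT = (1180 × 93.5) / (8.314 × 336.75) = 39.41 mol
For 17.18 mol NH3, stoichiometry requires (5/4) × 17.18 = 21.48 mol O2; 39.41 mol is available, so NH3 is limiting.
n(NO) = (4/4) × 17.18 = 17.18 mol
V(NO) = nRT/P = 17.18 × 8.314 × 976.15 / 326 = 427.7 L

428 L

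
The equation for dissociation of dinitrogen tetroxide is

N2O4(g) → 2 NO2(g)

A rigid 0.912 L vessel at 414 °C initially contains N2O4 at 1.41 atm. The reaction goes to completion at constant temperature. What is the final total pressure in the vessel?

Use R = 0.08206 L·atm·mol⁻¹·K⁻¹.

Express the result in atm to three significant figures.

Rigid vessel, constant T ⇒ P scales with total gas moles (1 → 2).
P_final = (2/1) × 1.41 = 2.820 atm

2.82 atm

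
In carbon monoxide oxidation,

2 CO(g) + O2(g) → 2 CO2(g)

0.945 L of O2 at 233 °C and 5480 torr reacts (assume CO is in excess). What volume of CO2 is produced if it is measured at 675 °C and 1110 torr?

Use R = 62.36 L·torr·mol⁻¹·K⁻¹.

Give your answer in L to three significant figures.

17.5 L

n(O2) = PV/RT = (5480 × 0.945) / (62.36 × 506.15) = 0.1641 mol
n(CO2) = (2/1) × 0.1641 = 0.3282 mol
V = nRT/P = 0.3282 × 62.36 × 948.15 / 1110 = 17.48 L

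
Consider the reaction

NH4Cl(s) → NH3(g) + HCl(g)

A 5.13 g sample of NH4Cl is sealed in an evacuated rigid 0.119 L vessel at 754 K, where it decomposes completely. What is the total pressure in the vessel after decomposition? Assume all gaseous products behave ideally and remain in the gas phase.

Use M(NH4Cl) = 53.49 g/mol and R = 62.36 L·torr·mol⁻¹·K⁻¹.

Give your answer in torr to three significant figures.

n(NH4Cl) = 5.13 / 53.49 = 0.09591 mol
n(gas produced) = (2/1) × 0.09591 = 0.1918 mol
P = nRT/V = 0.1918 × 62.36 × 754 / 0.119 = 75780 torr

75800 torr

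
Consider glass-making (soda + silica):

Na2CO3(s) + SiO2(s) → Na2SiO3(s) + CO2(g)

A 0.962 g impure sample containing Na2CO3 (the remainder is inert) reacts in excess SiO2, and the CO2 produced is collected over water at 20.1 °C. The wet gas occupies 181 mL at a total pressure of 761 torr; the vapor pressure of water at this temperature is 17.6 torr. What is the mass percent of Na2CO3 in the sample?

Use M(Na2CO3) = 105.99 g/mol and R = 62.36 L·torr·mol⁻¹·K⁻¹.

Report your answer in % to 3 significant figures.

81.1 %

P(CO2) = 761 − 17.6 = 743.4 torr
n(CO2) = PV/RT = (743.4 × 0.1810) / (62.36 × 293.25) = 0.007358 mol
n(Na2CO3) = (1/1) × 0.007358 = 0.007358 mol
m(Na2CO3) = 0.007358 × 105.99 = 0.7799 g
%Na2CO3 = 0.7799 / 0.962 × 100 = 81.07%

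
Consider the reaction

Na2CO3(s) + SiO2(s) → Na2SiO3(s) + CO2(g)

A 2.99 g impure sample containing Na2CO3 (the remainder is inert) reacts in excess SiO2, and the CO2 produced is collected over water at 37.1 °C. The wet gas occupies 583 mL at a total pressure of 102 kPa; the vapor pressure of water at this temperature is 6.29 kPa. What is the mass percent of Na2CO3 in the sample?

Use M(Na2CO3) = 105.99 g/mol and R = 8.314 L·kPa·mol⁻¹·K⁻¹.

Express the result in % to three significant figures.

P(CO2) = 102 − 6.29 = 95.71 kPa
n(CO2) = PV/RT = (95.71 × 0.5830) / (8.314 × 310.25) = 0.02163 mol
n(Na2CO3) = (1/1) × 0.02163 = 0.02163 mol
m(Na2CO3) = 0.02163 × 105.99 = 2.293 g
%Na2CO3 = 2.293 / 2.99 × 100 = 76.69%

76.7 %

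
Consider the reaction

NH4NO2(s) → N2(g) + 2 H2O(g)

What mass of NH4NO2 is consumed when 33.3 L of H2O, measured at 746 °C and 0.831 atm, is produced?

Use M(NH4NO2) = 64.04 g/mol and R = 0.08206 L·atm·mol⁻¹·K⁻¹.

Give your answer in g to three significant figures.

n(H2O) = PV/RT = (0.831 × 33.3) / (0.08206 × 1019.15) = 0.3309 mol
n(NH4NO2) = (1/2) × 0.3309 = 0.1655 mol
m(NH4NO2) = 0.1655 × 64.04 = 10.60 g

10.6 g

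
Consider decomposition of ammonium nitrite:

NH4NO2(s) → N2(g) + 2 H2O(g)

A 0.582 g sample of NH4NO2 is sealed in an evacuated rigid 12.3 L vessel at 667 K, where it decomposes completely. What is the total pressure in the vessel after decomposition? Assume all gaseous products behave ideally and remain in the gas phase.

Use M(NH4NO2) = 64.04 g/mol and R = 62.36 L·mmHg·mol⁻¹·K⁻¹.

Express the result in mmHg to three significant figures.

92.2 mmHg

n(NH4NO2) = 0.582 / 64.04 = 0.009088 mol
n(gas produced) = (3/1) × 0.009088 = 0.02726 mol
P = nRT/V = 0.02726 × 62.36 × 667 / 12.3 = 92.18 mmHg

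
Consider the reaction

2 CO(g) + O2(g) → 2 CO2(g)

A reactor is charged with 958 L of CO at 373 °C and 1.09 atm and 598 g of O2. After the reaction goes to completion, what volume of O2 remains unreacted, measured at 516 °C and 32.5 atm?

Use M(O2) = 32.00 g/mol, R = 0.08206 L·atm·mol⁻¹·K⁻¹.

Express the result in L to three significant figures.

n(CO) = PV/RT = (1.09 × 958) / (0.08206 × 646.15) = 19.69 mol
n(O2) = 598 / 32.00 = 18.69 mol
For 19.69 mol CO, stoichiometry requires (1/2) × 19.69 = 9.845 mol O2; 18.69 mol is available, so CO is limiting.
n(O2) consumed = (1/2) × 19.69 = 9.845 mol; remaining = 18.69 − 9.845 = 8.845 mol
V(O2) = nRT/P = 8.845 × 0.08206 × 789.15 / 32.5 = 17.62 L

17.6 L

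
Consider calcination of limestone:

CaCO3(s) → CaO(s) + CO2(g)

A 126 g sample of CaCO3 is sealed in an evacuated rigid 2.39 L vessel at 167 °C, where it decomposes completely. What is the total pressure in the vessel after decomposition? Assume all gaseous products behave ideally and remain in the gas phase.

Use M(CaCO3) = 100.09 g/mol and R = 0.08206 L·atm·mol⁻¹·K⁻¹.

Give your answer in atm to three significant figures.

n(CaCO3) = 126 / 100.09 = 1.259 mol
n(gas produced) = (1/1) × 1.259 = 1.259 mol
P = nRT/V = 1.259 × 0.08206 × 440.15 / 2.39 = 19.03 atm

19.0 atm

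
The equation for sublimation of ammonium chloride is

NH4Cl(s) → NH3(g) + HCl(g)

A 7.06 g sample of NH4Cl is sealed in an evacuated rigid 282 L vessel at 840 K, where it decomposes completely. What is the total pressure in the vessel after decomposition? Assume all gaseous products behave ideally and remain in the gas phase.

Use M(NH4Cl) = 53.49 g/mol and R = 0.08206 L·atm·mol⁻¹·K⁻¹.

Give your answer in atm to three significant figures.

0.0645 atm

n(NH4Cl) = 7.06 / 53.49 = 0.1320 mol
n(gas produced) = (2/1) × 0.1320 = 0.2640 mol
P = nRT/V = 0.2640 × 0.08206 × 840 / 282 = 0.06453 atm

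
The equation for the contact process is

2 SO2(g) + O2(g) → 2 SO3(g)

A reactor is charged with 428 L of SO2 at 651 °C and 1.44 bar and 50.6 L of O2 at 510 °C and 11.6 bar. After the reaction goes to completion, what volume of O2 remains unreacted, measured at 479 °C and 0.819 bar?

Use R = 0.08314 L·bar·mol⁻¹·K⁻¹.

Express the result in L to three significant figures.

382 L

n(SO2) = PV/RT = (1.44 × 428) / (0.08314 × 924.15) = 8.021 mol
n(O2) = PV/RT = (11.6 × 50.6) / (0.08314 × 783.15) = 9.015 mol
For 8.021 mol SO2, stoichiometry requires (1/2) × 8.021 = 4.011 mol O2; 9.015 mol is available, so SO2 is limiting.
n(O2) consumed = (1/2) × 8.021 = 4.011 mol; remaining = 9.015 − 4.011 = 5.004 mol
V(O2) = nRT/P = 5.004 × 0.08314 × 752.15 / 0.819 = 382.1 L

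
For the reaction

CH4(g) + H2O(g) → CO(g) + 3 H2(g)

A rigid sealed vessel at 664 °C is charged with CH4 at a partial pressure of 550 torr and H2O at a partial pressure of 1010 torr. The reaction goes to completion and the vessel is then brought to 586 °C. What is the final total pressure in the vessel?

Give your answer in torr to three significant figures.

2440 torr

With V and T fixed, P_i ∝ n_i, so the mole ratios apply directly to partial pressures at 664 °C.
P(H2O) required for 550 torr of CH4 = (1/1) × 550 = 550.0 torr; available 1010 torr, so CH4 is limiting.
P(H2O) remaining = 1010 − (1/1) × 550 = 460.0 torr
P(gaseous products) = (1+3)/1 × 550 = 2200 torr
P_total at 664 °C = 460.0 + 2200 = 2660 torr
Scaling to 586 °C: P = 2660 × 859.15/937.15 = 2439 torr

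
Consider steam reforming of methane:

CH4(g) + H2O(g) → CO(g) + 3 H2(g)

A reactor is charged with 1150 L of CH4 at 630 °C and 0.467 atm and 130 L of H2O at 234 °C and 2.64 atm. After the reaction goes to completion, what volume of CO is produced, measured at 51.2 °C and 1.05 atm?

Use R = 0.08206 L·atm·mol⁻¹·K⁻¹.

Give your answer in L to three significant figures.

n(CH4) = PV/RT = (0.467 × 1150) / (0.08206 × 903.15) = 7.246 mol
n(H2O) = PV/RT = (2.64 × 130) / (0.08206 × 507.15) = 8.247 mol
For 7.246 mol CH4, stoichiometry requires (1/1) × 7.246 = 7.246 mol H2O; 8.247 mol is available, so CH4 is limiting.
n(CO) = (1/1) × 7.246 = 7.246 mol
V(CO) = nRT/P = 7.246 × 0.08206 × 324.35 / 1.05 = 183.7 L

184 L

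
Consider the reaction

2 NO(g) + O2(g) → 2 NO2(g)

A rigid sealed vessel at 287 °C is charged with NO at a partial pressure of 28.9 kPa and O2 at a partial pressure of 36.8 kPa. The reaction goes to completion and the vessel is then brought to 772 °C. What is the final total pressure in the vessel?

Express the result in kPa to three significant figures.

95.6 kPa

Because the vessel is rigid and T is held at 287 °C, work the stoichiometry in partial pressures (P_i = n_iRT/V).
P(O2) required for 28.9 kPa of NO = (1/2) × 28.9 = 14.45 kPa; available 36.8 kPa, so NO is limiting.
P(O2) remaining = 36.8 − (1/2) × 28.9 = 22.35 kPa
P(gaseous products) = (2)/2 × 28.9 = 28.90 kPa
P_total at 287 °C = 22.35 + 28.90 = 51.25 kPa
Scaling to 772 °C: P = 51.25 × 1045.15/560.15 = 95.62 kPa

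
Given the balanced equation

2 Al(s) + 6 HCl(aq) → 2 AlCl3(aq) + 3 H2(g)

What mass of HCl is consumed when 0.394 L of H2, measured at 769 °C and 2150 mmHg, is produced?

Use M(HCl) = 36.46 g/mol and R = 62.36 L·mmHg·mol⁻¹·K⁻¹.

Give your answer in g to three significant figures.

0.950 g

n(H2) = PV/RT = (2150 × 0.394) / (62.36 × 1042.15) = 0.01303 mol
n(HCl) = (6/3) × 0.01303 = 0.02606 mol
m(HCl) = 0.02606 × 36.46 = 0.9501 g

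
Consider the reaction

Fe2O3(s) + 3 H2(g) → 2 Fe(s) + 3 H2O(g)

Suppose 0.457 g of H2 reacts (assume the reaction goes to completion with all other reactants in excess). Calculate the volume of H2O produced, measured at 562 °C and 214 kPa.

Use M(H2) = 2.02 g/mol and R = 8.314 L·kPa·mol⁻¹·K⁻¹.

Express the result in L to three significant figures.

7.34 L

n(H2) = 0.4570 / 2.02 = 0.2262 mol
n(H2O) = (3/3) × 0.2262 = 0.2262 mol
V = nRT/P = 0.2262 × 8.314 × 835.15 / 214 = 7.339 L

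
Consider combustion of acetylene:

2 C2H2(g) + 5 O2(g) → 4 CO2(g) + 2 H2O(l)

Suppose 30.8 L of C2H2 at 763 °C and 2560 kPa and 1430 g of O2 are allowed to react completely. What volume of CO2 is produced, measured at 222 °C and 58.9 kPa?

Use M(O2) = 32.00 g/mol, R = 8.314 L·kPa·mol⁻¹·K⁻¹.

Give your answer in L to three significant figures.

n(C2H2) = PV/RT = (2560 × 30.8) / (8.314 × 1036.15) = 9.153 mol
n(O2) = 1430 / 32.00 = 44.69 mol
For 9.153 mol C2H2, stoichiometry requires (5/2) × 9.153 = 22.88 mol O2; 44.69 mol is available, so C2H2 is limiting.
n(CO2) = (4/2) × 9.153 = 18.31 mol
V(CO2) = nRT/P = 18.31 × 8.314 × 495.15 / 58.9 = 1280 L

1280 L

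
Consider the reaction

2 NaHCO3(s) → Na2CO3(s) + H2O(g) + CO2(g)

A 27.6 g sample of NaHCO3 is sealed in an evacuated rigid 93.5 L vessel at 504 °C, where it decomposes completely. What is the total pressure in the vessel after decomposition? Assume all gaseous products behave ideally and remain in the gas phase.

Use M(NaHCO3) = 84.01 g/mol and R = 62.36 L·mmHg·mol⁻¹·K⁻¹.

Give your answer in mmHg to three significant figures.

n(NaHCO3) = 27.6 / 84.01 = 0.3285 mol
n(gas produced) = (2/2) × 0.3285 = 0.3285 mol
P = nRT/V = 0.3285 × 62.36 × 777.15 / 93.5 = 170.3 mmHg

170 mmHg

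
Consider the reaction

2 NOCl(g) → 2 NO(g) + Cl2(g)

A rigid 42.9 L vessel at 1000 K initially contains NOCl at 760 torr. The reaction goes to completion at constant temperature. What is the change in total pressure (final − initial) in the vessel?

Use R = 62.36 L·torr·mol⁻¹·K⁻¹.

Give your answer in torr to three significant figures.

380 torr

At constant T and V, P ∝ n(gas): 2 mol gas → 3 mol gas.
P_final = (3/2) × 760 = 1140 torr; ΔP = 1140 − 760 = 380.0 torr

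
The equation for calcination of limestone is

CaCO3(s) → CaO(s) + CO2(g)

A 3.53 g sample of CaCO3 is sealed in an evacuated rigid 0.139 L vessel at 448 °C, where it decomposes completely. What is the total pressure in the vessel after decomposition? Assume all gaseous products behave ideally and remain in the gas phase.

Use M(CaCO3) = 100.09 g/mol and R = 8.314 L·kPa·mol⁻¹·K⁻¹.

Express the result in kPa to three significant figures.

n(CaCO3) = 3.53 / 100.09 = 0.03527 mol
n(gas produced) = (1/1) × 0.03527 = 0.03527 mol
P = nRT/V = 0.03527 × 8.314 × 721.15 / 0.139 = 1521 kPa

1520 kPa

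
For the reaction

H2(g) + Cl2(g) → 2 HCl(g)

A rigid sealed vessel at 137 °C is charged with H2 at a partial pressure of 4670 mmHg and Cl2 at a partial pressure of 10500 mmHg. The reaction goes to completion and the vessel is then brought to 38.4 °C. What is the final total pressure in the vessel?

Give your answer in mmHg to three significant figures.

11500 mmHg

At constant V, partial pressures at 137 °C are proportional to moles, so apply stoichiometry directly to pressures.
P(Cl2) required for 4670 mmHg of H2 = (1/1) × 4670 = 4670 mmHg; available 10500 mmHg, so H2 is limiting.
P(Cl2) remaining = 10500 − (1/1) × 4670 = 5830 mmHg
P(gaseous products) = (2)/1 × 4670 = 9340 mmHg
P_total at 137 °C = 5830 + 9340 = 15170 mmHg
Scaling to 38.4 °C: P = 15170 × 311.55/410.15 = 11520 mmHg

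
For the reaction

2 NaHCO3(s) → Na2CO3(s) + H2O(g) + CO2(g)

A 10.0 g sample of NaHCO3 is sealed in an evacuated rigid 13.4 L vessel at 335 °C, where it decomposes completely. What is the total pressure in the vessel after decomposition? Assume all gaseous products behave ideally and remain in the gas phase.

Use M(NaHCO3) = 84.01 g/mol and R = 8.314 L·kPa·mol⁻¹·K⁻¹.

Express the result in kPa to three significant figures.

n(NaHCO3) = 10.0 / 84.01 = 0.1190 mol
n(gas produced) = (2/2) × 0.1190 = 0.1190 mol
P = nRT/V = 0.1190 × 8.314 × 608.15 / 13.4 = 44.90 kPa

44.9 kPa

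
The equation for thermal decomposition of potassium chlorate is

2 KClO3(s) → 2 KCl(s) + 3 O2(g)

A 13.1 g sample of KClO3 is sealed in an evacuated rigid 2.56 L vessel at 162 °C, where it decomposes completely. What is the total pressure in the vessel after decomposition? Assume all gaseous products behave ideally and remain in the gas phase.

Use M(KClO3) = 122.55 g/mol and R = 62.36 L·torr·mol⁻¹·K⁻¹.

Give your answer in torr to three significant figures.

1700 torr

n(KClO3) = 13.1 / 122.55 = 0.1069 mol
n(gas produced) = (3/2) × 0.1069 = 0.1603 mol
P = nRT/V = 0.1603 × 62.36 × 435.15 / 2.56 = 1699 torr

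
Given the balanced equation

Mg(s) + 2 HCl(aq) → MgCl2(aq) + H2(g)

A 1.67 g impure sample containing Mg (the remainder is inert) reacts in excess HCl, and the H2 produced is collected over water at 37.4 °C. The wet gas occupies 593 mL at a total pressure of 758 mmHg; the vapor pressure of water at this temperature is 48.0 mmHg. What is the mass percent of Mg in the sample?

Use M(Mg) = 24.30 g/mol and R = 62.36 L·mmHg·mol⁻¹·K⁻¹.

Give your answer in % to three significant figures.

P(H2) = 758 − 48.0 = 710.0 mmHg
n(H2) = PV/RT = (710.0 × 0.5930) / (62.36 × 310.55) = 0.02174 mol
n(Mg) = (1/1) × 0.02174 = 0.02174 mol
m(Mg) = 0.02174 × 24.30 = 0.5283 g
%Mg = 0.5283 / 1.67 × 100 = 31.63%

31.6 %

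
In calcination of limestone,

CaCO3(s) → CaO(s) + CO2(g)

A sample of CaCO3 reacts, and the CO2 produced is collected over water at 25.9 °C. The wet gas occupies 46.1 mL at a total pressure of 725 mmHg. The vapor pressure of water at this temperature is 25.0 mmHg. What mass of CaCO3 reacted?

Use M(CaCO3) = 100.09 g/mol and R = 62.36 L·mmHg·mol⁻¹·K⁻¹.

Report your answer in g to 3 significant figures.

P(CO2) = 725 − 25.0 = 700.0 mmHg
n(CO2) = PV/RT = (700.0 × 0.04610) / (62.36 × 299.05) = 0.001730 mol
n(CaCO3) = (1/1) × 0.001730 = 0.001730 mol
m(CaCO3) = 0.001730 × 100.09 = 0.1732 g

0.173 g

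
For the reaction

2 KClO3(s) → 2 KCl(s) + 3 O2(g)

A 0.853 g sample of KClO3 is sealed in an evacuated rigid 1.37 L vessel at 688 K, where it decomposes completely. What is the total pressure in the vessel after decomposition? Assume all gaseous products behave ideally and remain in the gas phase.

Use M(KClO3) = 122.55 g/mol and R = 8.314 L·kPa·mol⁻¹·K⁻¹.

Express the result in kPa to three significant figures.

43.6 kPa

n(KClO3) = 0.853 / 122.55 = 0.006960 mol
n(gas produced) = (3/2) × 0.006960 = 0.01044 mol
P = nRT/V = 0.01044 × 8.314 × 688 / 1.37 = 43.59 kPa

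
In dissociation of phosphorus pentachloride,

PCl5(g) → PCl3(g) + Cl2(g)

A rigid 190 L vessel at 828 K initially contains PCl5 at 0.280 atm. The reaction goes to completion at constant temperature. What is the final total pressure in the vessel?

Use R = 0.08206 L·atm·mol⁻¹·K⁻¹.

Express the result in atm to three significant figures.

Since T and V are fixed, P_final/P_initial = n_final/n_initial = 2/1.
P_final = (2/1) × 0.280 = 0.5600 atm

0.560 atm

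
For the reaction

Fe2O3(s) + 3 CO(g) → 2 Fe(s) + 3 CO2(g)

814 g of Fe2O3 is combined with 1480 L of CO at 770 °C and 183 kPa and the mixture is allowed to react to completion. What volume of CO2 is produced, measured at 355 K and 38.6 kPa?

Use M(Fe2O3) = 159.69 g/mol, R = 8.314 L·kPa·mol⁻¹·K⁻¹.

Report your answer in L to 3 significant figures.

1170 L

n(Fe2O3) = 814 / 159.69 = 5.097 mol
n(CO) = PV/RT = (183 × 1480) / (8.314 × 1043.15) = 31.23 mol
For 5.097 mol Fe2O3, stoichiometry requires (3/1) × 5.097 = 15.29 mol CO; 31.23 mol is available, so Fe2O3 is limiting.
n(CO2) = (3/1) × 5.097 = 15.29 mol
V(CO2) = nRT/P = 15.29 × 8.314 × 355 / 38.6 = 1169 L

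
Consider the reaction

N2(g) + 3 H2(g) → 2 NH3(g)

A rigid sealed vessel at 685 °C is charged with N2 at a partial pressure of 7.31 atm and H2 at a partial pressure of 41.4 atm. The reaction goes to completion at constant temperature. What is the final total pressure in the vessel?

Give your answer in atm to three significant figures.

34.1 atm

With V and T fixed, P_i ∝ n_i, so the mole ratios apply directly to partial pressures at 685 °C.
P(H2) required for 7.31 atm of N2 = (3/1) × 7.31 = 21.93 atm; available 41.4 atm, so N2 is limiting.
P(H2) remaining = 41.4 − (3/1) × 7.31 = 19.47 atm
P(gaseous products) = (2)/1 × 7.31 = 14.62 atm
P_total at 685 °C = 19.47 + 14.62 = 34.09 atm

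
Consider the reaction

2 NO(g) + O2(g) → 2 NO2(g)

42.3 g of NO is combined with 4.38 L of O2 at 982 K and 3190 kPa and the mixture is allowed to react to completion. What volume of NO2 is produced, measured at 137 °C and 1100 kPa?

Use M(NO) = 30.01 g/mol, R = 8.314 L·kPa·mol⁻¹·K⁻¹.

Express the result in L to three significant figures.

n(NO) = 42.3 / 30.01 = 1.410 mol
n(O2) = PV/RT = (3190 × 4.38) / (8.314 × 982) = 1.711 mol
For 1.410 mol NO, stoichiometry requires (1/2) × 1.410 = 0.7050 mol O2; 1.711 mol is available, so NO is limiting.
n(NO2) = (2/2) × 1.410 = 1.410 mol
V(NO2) = nRT/P = 1.410 × 8.314 × 410.15 / 1100 = 4.371 L

4.37 L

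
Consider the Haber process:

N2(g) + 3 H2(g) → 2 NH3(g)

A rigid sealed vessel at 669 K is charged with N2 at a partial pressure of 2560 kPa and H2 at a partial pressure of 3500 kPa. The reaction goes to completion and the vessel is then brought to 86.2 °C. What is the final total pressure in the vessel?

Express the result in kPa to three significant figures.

2000 kPa

With V and T fixed, P_i ∝ n_i, so the mole ratios apply directly to partial pressures at 669 K.
P(H2) required for 2560 kPa of N2 = (3/1) × 2560 = 7680 kPa; available 3500 kPa, so H2 is limiting.
P(N2) remaining = 2560 − (1/3) × 3500 = 1393 kPa
P(gaseous products) = (2)/3 × 3500 = 2333 kPa
P_total at 669 K = 1393 + 2333 = 3726 kPa
Scaling to 86.2 °C: P = 3726 × 359.35/669 = 2001 kPa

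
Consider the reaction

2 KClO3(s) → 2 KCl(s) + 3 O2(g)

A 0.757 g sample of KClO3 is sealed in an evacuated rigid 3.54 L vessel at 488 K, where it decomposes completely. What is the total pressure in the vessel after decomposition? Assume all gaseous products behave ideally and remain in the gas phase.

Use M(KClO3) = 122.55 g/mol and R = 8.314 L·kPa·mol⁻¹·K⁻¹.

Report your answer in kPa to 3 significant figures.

10.6 kPa

n(KClO3) = 0.757 / 122.55 = 0.006177 mol
n(gas produced) = (3/2) × 0.006177 = 0.009265 mol
P = nRT/V = 0.009265 × 8.314 × 488 / 3.54 = 10.62 kPa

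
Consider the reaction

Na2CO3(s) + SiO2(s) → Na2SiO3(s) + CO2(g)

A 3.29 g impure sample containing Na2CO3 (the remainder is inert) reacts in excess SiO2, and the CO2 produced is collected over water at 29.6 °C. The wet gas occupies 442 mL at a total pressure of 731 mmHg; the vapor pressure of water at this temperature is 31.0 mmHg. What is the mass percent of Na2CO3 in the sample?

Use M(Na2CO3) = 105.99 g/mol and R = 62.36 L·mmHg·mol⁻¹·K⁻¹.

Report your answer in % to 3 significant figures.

P(CO2) = 731 − 31.0 = 700.0 mmHg
n(CO2) = PV/RT = (700.0 × 0.4420) / (62.36 × 302.75) = 0.01639 mol
n(Na2CO3) = (1/1) × 0.01639 = 0.01639 mol
m(Na2CO3) = 0.01639 × 105.99 = 1.737 g
%Na2CO3 = 1.737 / 3.29 × 100 = 52.80%

52.8 %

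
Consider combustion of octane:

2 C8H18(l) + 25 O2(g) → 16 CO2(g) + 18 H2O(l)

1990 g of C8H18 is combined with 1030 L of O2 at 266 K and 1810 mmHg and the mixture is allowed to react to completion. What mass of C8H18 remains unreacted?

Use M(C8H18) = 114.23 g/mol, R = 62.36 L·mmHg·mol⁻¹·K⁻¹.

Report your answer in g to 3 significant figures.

963 g

n(C8H18) = 1990 / 114.23 = 17.42 mol
n(O2) = PV/RT = (1810 × 1030) / (62.36 × 266) = 112.4 mol
For 17.42 mol C8H18, stoichiometry requires (25/2) × 17.42 = 217.8 mol O2; 112.4 mol is available, so O2 is limiting.
n(C8H18) consumed = (2/25) × 112.4 = 8.992 mol; remaining = 17.42 − 8.992 = 8.428 mol
m(C8H18) = 8.428 × 114.23 = 962.7 g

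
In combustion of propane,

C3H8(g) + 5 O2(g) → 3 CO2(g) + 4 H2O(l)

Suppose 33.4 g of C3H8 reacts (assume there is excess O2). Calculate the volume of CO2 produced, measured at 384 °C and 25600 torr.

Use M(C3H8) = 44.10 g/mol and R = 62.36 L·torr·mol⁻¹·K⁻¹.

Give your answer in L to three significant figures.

3.64 L

n(C3H8) = 33.40 / 44.10 = 0.7574 mol
n(CO2) = (3/1) × 0.7574 = 2.272 mol
V = nRT/P = 2.272 × 62.36 × 657.15 / 25600 = 3.637 L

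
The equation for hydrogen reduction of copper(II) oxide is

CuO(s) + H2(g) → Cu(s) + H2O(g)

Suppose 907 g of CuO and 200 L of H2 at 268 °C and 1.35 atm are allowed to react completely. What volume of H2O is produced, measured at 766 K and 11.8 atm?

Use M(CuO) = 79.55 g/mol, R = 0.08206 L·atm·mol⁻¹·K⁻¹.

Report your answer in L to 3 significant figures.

n(CuO) = 907 / 79.55 = 11.40 mol
n(H2) = PV/RT = (1.35 × 200) / (0.08206 × 541.15) = 6.080 mol
For 11.40 mol CuO, stoichiometry requires (1/1) × 11.40 = 11.40 mol H2; 6.080 mol is available, so H2 is limiting.
n(H2O) = (1/1) × 6.080 = 6.080 mol
V(H2O) = nRT/P = 6.080 × 0.08206 × 766 / 11.8 = 32.39 L

32.4 L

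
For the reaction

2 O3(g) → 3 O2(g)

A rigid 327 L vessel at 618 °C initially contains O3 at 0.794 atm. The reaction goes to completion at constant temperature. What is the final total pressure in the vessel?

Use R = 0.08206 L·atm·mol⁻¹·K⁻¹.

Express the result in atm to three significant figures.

At constant T and V, P ∝ n(gas): 2 mol gas → 3 mol gas.
P_final = (3/2) × 0.794 = 1.191 atm

1.19 atm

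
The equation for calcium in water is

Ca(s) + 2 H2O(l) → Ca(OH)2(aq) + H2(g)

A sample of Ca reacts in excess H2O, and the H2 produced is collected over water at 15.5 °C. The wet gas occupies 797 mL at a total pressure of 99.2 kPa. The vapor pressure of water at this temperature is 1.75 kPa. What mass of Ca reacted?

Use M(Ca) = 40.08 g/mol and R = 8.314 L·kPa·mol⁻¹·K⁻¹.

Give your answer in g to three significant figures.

P(H2) = 99.2 − 1.75 = 97.45 kPa
n(H2) = PV/RT = (97.45 × 0.7970) / (8.314 × 288.65) = 0.03236 mol
n(Ca) = (1/1) × 0.03236 = 0.03236 mol
m(Ca) = 0.03236 × 40.08 = 1.297 g

1.30 g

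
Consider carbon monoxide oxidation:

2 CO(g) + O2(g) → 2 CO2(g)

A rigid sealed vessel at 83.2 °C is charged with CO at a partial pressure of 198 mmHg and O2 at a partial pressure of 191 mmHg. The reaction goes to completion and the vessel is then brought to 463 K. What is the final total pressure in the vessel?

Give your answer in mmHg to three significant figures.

377 mmHg

With V and T fixed, P_i ∝ n_i, so the mole ratios apply directly to partial pressures at 83.2 °C.
P(O2) required for 198 mmHg of CO = (1/2) × 198 = 99.00 mmHg; available 191 mmHg, so CO is limiting.
P(O2) remaining = 191 − (1/2) × 198 = 92.00 mmHg
P(gaseous products) = (2)/2 × 198 = 198.0 mmHg
P_total at 83.2 °C = 92.00 + 198.0 = 290.0 mmHg
Scaling to 463 K: P = 290.0 × 463/356.35 = 376.8 mmHg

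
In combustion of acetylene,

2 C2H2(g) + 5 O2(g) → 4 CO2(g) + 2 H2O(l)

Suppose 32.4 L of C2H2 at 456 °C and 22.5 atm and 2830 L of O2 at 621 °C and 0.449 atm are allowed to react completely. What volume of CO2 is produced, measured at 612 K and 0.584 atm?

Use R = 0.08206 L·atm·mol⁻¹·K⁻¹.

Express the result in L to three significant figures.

1190 L

n(C2H2) = PV/RT = (22.5 × 32.4) / (0.08206 × 729.15) = 12.18 mol
n(O2) = PV/RT = (0.449 × 2830) / (0.08206 × 894.15) = 17.32 mol
For 12.18 mol C2H2, stoichiometry requires (5/2) × 12.18 = 30.45 mol O2; 17.32 mol is available, so O2 is limiting.
n(CO2) = (4/5) × 17.32 = 13.86 mol
V(CO2) = nRT/P = 13.86 × 0.08206 × 612 / 0.584 = 1192 L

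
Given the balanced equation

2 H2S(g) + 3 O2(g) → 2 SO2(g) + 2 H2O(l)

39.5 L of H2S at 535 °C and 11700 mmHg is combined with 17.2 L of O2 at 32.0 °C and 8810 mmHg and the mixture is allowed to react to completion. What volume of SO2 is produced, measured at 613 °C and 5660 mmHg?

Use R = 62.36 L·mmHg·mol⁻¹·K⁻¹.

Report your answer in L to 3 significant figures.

n(H2S) = PV/RT = (11700 × 39.5) / (62.36 × 808.15) = 9.170 mol
n(O2) = PV/RT = (8810 × 17.2) / (62.36 × 305.15) = 7.963 mol
For 9.170 mol H2S, stoichiometry requires (3/2) × 9.170 = 13.75 mol O2; 7.963 mol is available, so O2 is limiting.
n(SO2) = (2/3) × 7.963 = 5.309 mol
V(SO2) = nRT/P = 5.309 × 62.36 × 886.15 / 5660 = 51.83 L

51.8 L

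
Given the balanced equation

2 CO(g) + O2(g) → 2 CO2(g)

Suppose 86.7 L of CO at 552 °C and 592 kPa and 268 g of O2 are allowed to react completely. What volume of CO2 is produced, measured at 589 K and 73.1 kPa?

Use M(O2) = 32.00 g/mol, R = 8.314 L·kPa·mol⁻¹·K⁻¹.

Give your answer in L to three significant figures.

n(CO) = PV/RT = (592 × 86.7) / (8.314 × 825.15) = 7.482 mol
n(O2) = 268 / 32.00 = 8.375 mol
For 7.482 mol CO, stoichiometry requires (1/2) × 7.482 = 3.741 mol O2; 8.375 mol is available, so CO is limiting.
n(CO2) = (2/2) × 7.482 = 7.482 mol
V(CO2) = nRT/P = 7.482 × 8.314 × 589 / 73.1 = 501.2 L

501 L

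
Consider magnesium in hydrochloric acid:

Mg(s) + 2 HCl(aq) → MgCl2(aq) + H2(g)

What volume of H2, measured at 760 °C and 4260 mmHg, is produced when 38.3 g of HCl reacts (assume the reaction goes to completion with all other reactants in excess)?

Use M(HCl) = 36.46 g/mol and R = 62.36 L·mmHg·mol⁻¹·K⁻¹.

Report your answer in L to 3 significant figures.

n(HCl) = 38.30 / 36.46 = 1.050 mol
n(H2) = (1/2) × 1.050 = 0.5250 mol
V = nRT/P = 0.5250 × 62.36 × 1033.15 / 4260 = 7.940 L

7.94 L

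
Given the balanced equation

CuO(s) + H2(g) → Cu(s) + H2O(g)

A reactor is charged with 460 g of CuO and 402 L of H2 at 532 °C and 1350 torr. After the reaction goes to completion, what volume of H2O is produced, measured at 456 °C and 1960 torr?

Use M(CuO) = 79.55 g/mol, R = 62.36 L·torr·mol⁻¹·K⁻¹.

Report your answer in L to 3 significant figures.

n(CuO) = 460 / 79.55 = 5.783 mol
n(H2) = PV/RT = (1350 × 402) / (62.36 × 805.15) = 10.81 mol
For 5.783 mol CuO, stoichiometry requires (1/1) × 5.783 = 5.783 mol H2; 10.81 mol is available, so CuO is limiting.
n(H2O) = (1/1) × 5.783 = 5.783 mol
V(H2O) = nRT/P = 5.783 × 62.36 × 729.15 / 1960 = 134.2 L

134 L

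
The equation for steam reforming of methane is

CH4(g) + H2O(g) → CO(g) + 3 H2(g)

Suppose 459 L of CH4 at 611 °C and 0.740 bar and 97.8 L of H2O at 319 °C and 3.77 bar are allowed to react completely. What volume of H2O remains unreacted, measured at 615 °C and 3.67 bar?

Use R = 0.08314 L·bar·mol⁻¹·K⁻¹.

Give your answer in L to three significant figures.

57.7 L

n(CH4) = PV/RT = (0.740 × 459) / (0.08314 × 884.15) = 4.621 mol
n(H2O) = PV/RT = (3.77 × 97.8) / (0.08314 × 592.15) = 7.489 mol
For 4.621 mol CH4, stoichiometry requires (1/1) × 4.621 = 4.621 mol H2O; 7.489 mol is available, so CH4 is limiting.
n(H2O) consumed = (1/1) × 4.621 = 4.621 mol; remaining = 7.489 − 4.621 = 2.868 mol
V(H2O) = nRT/P = 2.868 × 0.08314 × 888.15 / 3.67 = 57.70 L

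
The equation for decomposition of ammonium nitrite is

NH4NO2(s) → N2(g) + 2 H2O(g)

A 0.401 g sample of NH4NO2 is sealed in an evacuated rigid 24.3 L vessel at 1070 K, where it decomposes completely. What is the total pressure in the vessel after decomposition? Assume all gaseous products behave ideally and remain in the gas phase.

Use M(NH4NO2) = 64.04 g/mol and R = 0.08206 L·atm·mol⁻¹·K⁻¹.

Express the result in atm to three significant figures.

0.0679 atm

n(NH4NO2) = 0.401 / 64.04 = 0.006262 mol
n(gas produced) = (3/1) × 0.006262 = 0.01879 mol
P = nRT/V = 0.01879 × 0.08206 × 1070 / 24.3 = 0.06789 atm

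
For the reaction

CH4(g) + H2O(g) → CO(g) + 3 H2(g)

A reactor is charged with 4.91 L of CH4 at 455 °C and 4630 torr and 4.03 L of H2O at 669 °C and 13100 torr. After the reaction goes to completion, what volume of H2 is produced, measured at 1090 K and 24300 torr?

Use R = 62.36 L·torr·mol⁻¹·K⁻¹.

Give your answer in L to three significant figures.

4.20 L

n(CH4) = PV/RT = (4630 × 4.91) / (62.36 × 728.15) = 0.5007 mol
n(H2O) = PV/RT = (13100 × 4.03) / (62.36 × 942.15) = 0.8986 mol
For 0.5007 mol CH4, stoichiometry requires (1/1) × 0.5007 = 0.5007 mol H2O; 0.8986 mol is available, so CH4 is limiting.
n(H2) = (3/1) × 0.5007 = 1.502 mol
V(H2) = nRT/P = 1.502 × 62.36 × 1090 / 24300 = 4.201 L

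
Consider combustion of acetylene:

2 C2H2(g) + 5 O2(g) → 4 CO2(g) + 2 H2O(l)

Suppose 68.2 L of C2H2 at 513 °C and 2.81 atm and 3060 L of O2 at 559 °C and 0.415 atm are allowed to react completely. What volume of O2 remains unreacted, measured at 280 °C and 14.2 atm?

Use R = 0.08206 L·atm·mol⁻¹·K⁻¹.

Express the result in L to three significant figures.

n(C2H2) = PV/RT = (2.81 × 68.2) / (0.08206 × 786.15) = 2.971 mol
n(O2) = PV/RT = (0.415 × 3060) / (0.08206 × 832.15) = 18.60 mol
For 2.971 mol C2H2, stoichiometry requires (5/2) × 2.971 = 7.428 mol O2; 18.60 mol is available, so C2H2 is limiting.
n(O2) consumed = (5/2) × 2.971 = 7.428 mol; remaining = 18.60 − 7.428 = 11.17 mol
V(O2) = nRT/P = 11.17 × 0.08206 × 553.15 / 14.2 = 35.71 L

35.7 L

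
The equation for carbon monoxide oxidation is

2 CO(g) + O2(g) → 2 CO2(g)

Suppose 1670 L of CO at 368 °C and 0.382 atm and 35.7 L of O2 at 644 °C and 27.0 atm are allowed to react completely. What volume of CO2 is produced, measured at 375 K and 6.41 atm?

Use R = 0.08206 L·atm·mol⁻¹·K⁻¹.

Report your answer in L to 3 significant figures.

58.2 L

n(CO) = PV/RT = (0.382 × 1670) / (0.08206 × 641.15) = 12.13 mol
n(O2) = PV/RT = (27.0 × 35.7) / (0.08206 × 917.15) = 12.81 mol
For 12.13 mol CO, stoichiometry requires (1/2) × 12.13 = 6.065 mol O2; 12.81 mol is available, so CO is limiting.
n(CO2) = (2/2) × 12.13 = 12.13 mol
V(CO2) = nRT/P = 12.13 × 0.08206 × 375 / 6.41 = 58.23 L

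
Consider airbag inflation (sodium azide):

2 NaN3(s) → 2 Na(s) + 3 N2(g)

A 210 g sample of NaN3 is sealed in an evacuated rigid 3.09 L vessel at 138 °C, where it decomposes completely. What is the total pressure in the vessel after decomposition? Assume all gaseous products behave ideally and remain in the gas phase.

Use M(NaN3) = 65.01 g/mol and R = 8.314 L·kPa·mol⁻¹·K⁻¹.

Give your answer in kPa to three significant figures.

n(NaN3) = 210 / 65.01 = 3.230 mol
n(gas produced) = (3/2) × 3.230 = 4.845 mol
P = nRT/V = 4.845 × 8.314 × 411.15 / 3.09 = 5360 kPa

5360 kPa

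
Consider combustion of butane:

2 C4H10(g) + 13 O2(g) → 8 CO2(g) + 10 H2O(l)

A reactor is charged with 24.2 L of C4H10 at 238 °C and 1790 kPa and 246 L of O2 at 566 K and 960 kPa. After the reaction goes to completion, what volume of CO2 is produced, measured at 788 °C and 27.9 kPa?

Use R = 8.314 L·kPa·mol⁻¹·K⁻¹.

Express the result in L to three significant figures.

n(C4H10) = PV/RT = (1790 × 24.2) / (8.314 × 511.15) = 10.19 mol
n(O2) = PV/RT = (960 × 246) / (8.314 × 566) = 50.19 mol
For 10.19 mol C4H10, stoichiometry requires (13/2) × 10.19 = 66.23 mol O2; 50.19 mol is available, so O2 is limiting.
n(CO2) = (8/13) × 50.19 = 30.89 mol
V(CO2) = nRT/P = 30.89 × 8.314 × 1061.15 / 27.9 = 9768 L

9770 L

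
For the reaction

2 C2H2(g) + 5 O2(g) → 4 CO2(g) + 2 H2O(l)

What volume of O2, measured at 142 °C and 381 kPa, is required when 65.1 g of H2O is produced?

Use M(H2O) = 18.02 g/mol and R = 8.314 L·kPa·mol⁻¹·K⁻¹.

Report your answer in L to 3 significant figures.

n(H2O) = 65.10 / 18.02 = 3.613 mol
n(O2) = (5/2) × 3.613 = 9.033 mol
V = nRT/P = 9.033 × 8.314 × 415.15 / 381 = 81.83 L

81.8 L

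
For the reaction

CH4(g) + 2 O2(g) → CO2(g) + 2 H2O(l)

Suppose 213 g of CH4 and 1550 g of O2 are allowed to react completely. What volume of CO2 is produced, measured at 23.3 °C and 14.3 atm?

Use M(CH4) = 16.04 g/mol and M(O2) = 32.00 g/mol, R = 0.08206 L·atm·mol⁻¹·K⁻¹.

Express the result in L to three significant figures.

22.6 L

n(CH4) = 213 / 16.04 = 13.28 mol
n(O2) = 1550 / 32.00 = 48.44 mol
For 13.28 mol CH4, stoichiometry requires (2/1) × 13.28 = 26.56 mol O2; 48.44 mol is available, so CH4 is limiting.
n(CO2) = (1/1) × 13.28 = 13.28 mol
V(CO2) = nRT/P = 13.28 × 0.08206 × 296.45 / 14.3 = 22.59 L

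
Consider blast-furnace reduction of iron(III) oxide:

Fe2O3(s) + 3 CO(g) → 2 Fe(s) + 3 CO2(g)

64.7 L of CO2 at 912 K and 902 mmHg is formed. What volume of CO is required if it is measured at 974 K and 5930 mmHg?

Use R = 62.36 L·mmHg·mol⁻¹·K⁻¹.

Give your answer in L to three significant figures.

n(CO2) = PV/RT = (902 × 64.7) / (62.36 × 912) = 1.026 mol
n(CO) = (3/3) × 1.026 = 1.026 mol
V = nRT/P = 1.026 × 62.36 × 974 / 5930 = 10.51 L

10.5 L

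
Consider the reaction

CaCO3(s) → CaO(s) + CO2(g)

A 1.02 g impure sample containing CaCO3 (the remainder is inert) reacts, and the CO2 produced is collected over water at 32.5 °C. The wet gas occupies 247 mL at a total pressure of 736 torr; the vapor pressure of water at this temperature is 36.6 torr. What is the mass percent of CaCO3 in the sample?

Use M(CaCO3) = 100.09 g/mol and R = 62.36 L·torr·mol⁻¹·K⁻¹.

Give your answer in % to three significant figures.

P(CO2) = 736 − 36.6 = 699.4 torr
n(CO2) = PV/RT = (699.4 × 0.2470) / (62.36 × 305.65) = 0.009063 mol
n(CaCO3) = (1/1) × 0.009063 = 0.009063 mol
m(CaCO3) = 0.009063 × 100.09 = 0.9071 g
%CaCO3 = 0.9071 / 1.02 × 100 = 88.93%

88.9 %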